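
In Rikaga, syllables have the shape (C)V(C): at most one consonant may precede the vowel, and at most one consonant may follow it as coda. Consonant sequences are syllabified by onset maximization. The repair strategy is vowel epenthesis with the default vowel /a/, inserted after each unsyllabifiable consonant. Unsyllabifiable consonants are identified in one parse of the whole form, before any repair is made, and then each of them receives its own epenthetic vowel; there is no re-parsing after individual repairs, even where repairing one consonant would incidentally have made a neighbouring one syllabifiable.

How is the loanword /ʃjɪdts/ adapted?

Under (C)V(C), the unsyllabifiable consonants are /ʃ/, /t/, /s/ (at most one coda consonant is licensed; onsets are limited to one consonant).
Inserting the epenthetic vowel yields /ʃ/ → /ʃa/, /t/ → /ta/, /s/ → /sa/.

ʃajɪdtasa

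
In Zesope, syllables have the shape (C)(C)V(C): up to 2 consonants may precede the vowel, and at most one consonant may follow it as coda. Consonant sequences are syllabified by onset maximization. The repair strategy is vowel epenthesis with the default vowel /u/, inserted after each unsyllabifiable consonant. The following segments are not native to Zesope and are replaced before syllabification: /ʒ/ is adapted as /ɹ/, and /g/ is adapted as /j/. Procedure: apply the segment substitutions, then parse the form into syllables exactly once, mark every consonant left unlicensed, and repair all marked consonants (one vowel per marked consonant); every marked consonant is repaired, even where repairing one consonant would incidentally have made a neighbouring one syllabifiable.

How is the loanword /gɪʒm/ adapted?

Substitution: /g/ → /j/, /ʒ/ → /ɹ/, giving /jɪɹm/.
The consonants /m/ cannot be parsed into a legal (C)(C)V(C) syllable (at most one coda consonant is licensed; onsets may contain at most 2 consonants).
Epenthesis after each stranded consonant: /m/ → /mu/.

jɪɹmu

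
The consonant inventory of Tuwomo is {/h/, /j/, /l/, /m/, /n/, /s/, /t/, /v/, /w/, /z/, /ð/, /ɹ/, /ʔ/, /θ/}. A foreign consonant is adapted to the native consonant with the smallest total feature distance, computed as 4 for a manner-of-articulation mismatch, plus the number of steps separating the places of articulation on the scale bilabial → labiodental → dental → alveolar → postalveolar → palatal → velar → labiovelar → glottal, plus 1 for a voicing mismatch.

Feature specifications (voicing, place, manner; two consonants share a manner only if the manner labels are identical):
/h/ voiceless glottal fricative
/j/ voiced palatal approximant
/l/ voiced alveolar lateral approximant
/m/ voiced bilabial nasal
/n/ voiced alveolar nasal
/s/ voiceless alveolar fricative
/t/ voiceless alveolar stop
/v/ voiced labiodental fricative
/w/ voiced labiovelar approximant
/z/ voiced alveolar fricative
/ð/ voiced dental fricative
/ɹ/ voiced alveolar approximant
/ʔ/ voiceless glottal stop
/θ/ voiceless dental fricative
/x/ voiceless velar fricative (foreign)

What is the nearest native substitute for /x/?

h

/h/ is closest: same manner (fricative), place distance 2 (velar→glottal), same voicing; total 2. Next closest is /s/ at distance 3.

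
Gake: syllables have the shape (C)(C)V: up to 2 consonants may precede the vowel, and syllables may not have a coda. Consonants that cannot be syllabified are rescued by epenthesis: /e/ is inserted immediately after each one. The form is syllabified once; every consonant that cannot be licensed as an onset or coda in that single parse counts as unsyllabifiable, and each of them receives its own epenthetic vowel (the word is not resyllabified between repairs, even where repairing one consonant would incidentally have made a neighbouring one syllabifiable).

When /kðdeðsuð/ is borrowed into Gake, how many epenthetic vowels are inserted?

The unsyllabifiable consonants are /k/, /ð/; each receives one epenthetic vowel.

2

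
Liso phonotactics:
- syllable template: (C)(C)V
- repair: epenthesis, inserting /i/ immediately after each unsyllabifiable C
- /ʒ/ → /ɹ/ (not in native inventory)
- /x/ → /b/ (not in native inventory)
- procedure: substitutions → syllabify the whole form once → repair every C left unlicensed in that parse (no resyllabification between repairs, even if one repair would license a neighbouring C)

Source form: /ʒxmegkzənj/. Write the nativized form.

Substitution: /ʒ/ → /ɹ/, /x/ → /b/, giving /ɹbmegkzənj/.
Under (C)(C)V, the unsyllabifiable consonants are /ɹ/, /g/, /n/, /j/ (no codas are permitted; onsets may contain at most 2 consonants).
Each unlicensed consonant becomes the onset of a new syllable: /ɹ/ → /ɹi/, /g/ → /gi/, /n/ → /ni/, /j/ → /ji/.

ɹibmegikzəniji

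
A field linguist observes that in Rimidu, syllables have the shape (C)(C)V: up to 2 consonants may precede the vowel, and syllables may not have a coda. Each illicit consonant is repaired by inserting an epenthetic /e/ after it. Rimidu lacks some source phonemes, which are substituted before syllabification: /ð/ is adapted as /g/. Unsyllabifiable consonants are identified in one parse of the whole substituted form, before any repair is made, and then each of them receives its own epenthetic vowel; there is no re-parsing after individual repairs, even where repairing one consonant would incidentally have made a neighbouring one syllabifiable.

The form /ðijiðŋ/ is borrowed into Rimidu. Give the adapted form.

gijigeŋe

Substitution: /ð/ → /g/, giving /gijigŋ/.
Under (C)(C)V, the unsyllabifiable consonants are /g/, /ŋ/ (no codas are permitted; onsets may contain at most 2 consonants).
Inserting the epenthetic vowel yields /g/ → /ge/, /ŋ/ → /ŋe/.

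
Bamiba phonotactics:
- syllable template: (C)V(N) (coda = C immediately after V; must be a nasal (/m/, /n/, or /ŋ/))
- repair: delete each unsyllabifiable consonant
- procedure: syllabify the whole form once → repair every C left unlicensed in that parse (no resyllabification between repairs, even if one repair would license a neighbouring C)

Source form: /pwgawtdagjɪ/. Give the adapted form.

Under (C)V(N), the unsyllabifiable consonants are /p/, /w/, /w/, /t/, /g/ (only a nasal (/m/, /n/, or /ŋ/) is licensed in coda position; onsets are limited to one consonant).
Each unlicensed consonant is deleted: /p/, /w/, /w/, /t/, /g/.

gadajɪ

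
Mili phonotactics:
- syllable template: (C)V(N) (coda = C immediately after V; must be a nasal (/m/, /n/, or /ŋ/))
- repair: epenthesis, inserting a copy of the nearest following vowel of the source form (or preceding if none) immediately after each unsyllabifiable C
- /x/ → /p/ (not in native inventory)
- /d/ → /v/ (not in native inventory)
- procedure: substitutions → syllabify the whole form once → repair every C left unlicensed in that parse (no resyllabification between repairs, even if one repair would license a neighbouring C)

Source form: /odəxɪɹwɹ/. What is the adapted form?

ovəpɪɹɪwɪɹɪ

Substitution: /d/ → /v/, /x/ → /p/, giving /ovəpɪɹwɹ/.
The consonants /ɹ/, /w/, /ɹ/ cannot be parsed into a legal (C)V(N) syllable (only a nasal (/m/, /n/, or /ŋ/) is licensed in coda position; onsets are limited to one consonant).
Inserting the epenthetic vowel yields /ɹ/ → /ɹɪ/, /w/ → /wɪ/, /ɹ/ → /ɹɪ/.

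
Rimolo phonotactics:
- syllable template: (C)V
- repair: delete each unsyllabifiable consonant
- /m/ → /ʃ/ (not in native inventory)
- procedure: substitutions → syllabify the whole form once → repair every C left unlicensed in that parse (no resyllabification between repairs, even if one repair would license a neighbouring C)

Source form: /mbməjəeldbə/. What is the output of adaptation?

Substitution: /m/ → /ʃ/, giving /ʃbʃəjəeldbə/.
Syllabifying with onset maximization leaves /ʃ/, /b/, /l/, /d/ stranded (no codas are permitted; onsets are limited to one consonant).
Deletion applies to /ʃ/, /b/, /l/, /d/.

ʃəjəebə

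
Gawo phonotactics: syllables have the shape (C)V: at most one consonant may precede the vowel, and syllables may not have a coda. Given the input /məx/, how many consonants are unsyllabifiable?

The consonants /x/ cannot be parsed into a legal (C)V syllable (no codas are permitted; onsets are limited to one consonant).

1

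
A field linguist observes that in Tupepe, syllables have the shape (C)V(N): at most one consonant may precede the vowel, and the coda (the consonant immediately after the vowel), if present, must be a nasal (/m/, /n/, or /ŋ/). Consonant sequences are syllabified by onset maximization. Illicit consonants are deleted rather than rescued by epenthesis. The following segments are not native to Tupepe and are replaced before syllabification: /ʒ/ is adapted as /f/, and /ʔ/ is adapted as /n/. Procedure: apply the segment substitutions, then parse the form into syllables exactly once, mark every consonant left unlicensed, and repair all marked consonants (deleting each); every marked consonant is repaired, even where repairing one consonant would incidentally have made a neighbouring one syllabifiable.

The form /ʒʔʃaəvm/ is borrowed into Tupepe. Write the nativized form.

Substitution: /ʒ/ → /f/, /ʔ/ → /n/, giving /fnʃaəvm/.
The consonants /f/, /n/, /v/, /m/ cannot be parsed into a legal (C)V(N) syllable (only a nasal (/m/, /n/, or /ŋ/) is licensed in coda position; onsets are limited to one consonant).
Deleting the stranded consonants removes /f/, /n/, /v/, /m/.

ʃaə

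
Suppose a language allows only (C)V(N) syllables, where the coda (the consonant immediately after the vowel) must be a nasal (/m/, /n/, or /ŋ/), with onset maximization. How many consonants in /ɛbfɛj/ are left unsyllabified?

2

The consonants /b/, /j/ cannot be parsed into a legal (C)V(N) syllable (only a nasal (/m/, /n/, or /ŋ/) is licensed in coda position; onsets are limited to one consonant).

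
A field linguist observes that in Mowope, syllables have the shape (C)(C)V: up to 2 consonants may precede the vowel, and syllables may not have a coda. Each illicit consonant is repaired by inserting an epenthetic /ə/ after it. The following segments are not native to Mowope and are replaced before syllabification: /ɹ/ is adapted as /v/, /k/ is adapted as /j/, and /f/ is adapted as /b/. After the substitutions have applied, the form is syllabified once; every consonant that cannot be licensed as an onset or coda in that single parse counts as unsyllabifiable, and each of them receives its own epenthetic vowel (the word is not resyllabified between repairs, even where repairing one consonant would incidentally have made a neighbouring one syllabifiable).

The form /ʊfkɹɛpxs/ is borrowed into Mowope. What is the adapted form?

Substitution: /f/ → /b/, /k/ → /j/, /ɹ/ → /v/, giving /ʊbjvɛpxs/.
Under (C)(C)V, the unsyllabifiable consonants are /b/, /p/, /x/, /s/ (no codas are permitted; onsets may contain at most 2 consonants).
Inserting the epenthetic vowel yields /b/ → /bə/, /p/ → /pə/, /x/ → /xə/, /s/ → /sə/.

ʊbəjvɛpəxəsə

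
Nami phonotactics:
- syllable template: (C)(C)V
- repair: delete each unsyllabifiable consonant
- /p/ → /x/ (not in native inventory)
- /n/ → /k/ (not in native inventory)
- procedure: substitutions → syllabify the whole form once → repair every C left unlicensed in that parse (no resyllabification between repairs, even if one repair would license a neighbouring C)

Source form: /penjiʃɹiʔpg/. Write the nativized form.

xekjiʃɹi

Substitution: /p/ → /x/, /n/ → /k/, giving /xekjiʃɹiʔxg/.
The consonants /ʔ/, /x/, /g/ cannot be parsed into a legal (C)(C)V syllable (no codas are permitted; onsets may contain at most 2 consonants).
Each unlicensed consonant is deleted: /ʔ/, /x/, /g/.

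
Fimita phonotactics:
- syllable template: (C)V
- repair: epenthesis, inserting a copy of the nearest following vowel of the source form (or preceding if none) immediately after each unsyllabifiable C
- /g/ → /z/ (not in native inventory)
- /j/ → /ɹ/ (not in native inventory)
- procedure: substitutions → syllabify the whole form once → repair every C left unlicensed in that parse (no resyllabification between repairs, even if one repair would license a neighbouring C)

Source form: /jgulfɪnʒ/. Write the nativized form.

ɹuzulɪfɪnɪʒɪ

Substitution: /j/ → /ɹ/, /g/ → /z/, giving /ɹzulfɪnʒ/.
Syllabifying with onset maximization leaves /ɹ/, /l/, /n/, /ʒ/ stranded (no codas are permitted; onsets are limited to one consonant).
Inserting the epenthetic vowel yields /ɹ/ → /ɹu/, /l/ → /lɪ/, /n/ → /nɪ/, /ʒ/ → /ʒɪ/.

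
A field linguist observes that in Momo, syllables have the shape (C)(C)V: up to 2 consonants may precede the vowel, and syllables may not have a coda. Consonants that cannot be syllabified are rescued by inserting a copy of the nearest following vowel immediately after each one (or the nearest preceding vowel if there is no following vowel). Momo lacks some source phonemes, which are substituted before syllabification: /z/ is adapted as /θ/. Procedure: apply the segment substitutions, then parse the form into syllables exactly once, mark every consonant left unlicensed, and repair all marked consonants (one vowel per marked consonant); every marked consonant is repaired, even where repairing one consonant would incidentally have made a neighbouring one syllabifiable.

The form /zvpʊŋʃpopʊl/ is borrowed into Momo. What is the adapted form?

Substitution: /z/ → /θ/, giving /θvpʊŋʃpopʊl/.
Under (C)(C)V, the unsyllabifiable consonants are /θ/, /ŋ/, /l/ (no codas are permitted; onsets may contain at most 2 consonants).
Each unlicensed consonant becomes the onset of a new syllable: /θ/ → /θʊ/, /ŋ/ → /ŋo/, /l/ → /lʊ/.

θʊvpʊŋoʃpopʊlʊ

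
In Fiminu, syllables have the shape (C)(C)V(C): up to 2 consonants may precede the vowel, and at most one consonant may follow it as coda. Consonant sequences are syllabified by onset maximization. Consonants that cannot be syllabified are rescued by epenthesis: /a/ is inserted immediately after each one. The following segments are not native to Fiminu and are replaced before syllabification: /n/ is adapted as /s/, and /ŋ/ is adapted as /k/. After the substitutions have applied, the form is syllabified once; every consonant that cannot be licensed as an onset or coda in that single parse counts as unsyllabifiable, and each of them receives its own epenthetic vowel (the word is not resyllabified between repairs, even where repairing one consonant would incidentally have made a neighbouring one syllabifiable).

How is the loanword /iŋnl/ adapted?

Substitution: /ŋ/ → /k/, /n/ → /s/, giving /iksl/.
Under (C)(C)V(C), the unsyllabifiable consonants are /s/, /l/ (at most one coda consonant is licensed; onsets may contain at most 2 consonants).
Each unlicensed consonant becomes the onset of a new syllable: /s/ → /sa/, /l/ → /la/.

iksala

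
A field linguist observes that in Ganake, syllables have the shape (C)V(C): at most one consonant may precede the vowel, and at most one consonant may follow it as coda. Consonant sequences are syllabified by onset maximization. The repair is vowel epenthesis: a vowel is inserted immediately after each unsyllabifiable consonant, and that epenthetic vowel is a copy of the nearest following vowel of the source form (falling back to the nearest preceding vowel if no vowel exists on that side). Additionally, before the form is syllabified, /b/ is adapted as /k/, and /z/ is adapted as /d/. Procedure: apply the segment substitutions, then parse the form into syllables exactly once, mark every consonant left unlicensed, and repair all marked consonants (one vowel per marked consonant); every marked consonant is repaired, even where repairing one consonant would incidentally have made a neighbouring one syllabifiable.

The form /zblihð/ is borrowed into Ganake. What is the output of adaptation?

dikilihði

Substitution: /z/ → /d/, /b/ → /k/, giving /dklihð/.
The consonants /d/, /k/, /ð/ cannot be parsed into a legal (C)V(C) syllable (at most one coda consonant is licensed; onsets are limited to one consonant).
Inserting the epenthetic vowel yields /d/ → /di/, /k/ → /ki/, /ð/ → /ði/.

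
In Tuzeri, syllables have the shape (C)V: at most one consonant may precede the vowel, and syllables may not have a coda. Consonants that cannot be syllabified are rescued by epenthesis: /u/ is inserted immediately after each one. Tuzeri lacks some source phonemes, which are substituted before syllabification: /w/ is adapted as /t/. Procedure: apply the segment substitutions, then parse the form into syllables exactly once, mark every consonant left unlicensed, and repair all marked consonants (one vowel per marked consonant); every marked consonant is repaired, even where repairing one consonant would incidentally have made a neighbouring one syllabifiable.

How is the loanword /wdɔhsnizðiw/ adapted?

tudɔhusunizuðitu

Substitution: /w/ → /t/, giving /tdɔhsnizðit/.
Syllabifying with onset maximization leaves /t/, /h/, /s/, /z/, /t/ stranded (no codas are permitted; onsets are limited to one consonant).
Each unlicensed consonant becomes the onset of a new syllable: /t/ → /tu/, /h/ → /hu/, /s/ → /su/, /z/ → /zu/, /t/ → /tu/.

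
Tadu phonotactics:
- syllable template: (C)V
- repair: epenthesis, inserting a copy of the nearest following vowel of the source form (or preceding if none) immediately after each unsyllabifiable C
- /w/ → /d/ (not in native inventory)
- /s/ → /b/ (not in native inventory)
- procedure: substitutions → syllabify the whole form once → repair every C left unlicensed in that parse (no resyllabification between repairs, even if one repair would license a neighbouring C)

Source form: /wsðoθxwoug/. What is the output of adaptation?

doboðoθoxodougu

Substitution: /w/ → /d/, /s/ → /b/, giving /dbðoθxdoug/.
Syllabifying with onset maximization leaves /d/, /b/, /θ/, /x/, /g/ stranded (no codas are permitted; onsets are limited to one consonant).
Inserting the epenthetic vowel yields /d/ → /do/, /b/ → /bo/, /θ/ → /θo/, /x/ → /xo/, /g/ → /gu/.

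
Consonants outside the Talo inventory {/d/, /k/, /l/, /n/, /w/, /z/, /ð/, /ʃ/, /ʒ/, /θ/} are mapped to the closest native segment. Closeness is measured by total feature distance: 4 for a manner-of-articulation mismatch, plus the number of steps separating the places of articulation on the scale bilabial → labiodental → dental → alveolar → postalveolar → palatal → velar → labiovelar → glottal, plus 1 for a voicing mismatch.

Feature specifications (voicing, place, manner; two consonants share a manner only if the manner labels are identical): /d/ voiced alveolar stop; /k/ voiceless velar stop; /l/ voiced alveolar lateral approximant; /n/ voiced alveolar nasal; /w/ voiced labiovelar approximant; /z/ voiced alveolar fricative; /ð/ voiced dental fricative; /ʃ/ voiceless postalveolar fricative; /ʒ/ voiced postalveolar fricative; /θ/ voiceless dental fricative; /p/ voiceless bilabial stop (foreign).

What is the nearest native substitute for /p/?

/d/ is closest: same manner (stop), place distance 3 (bilabial→alveolar), voicing differs (+1); total 4. Next closest is /k/ at distance 6.

d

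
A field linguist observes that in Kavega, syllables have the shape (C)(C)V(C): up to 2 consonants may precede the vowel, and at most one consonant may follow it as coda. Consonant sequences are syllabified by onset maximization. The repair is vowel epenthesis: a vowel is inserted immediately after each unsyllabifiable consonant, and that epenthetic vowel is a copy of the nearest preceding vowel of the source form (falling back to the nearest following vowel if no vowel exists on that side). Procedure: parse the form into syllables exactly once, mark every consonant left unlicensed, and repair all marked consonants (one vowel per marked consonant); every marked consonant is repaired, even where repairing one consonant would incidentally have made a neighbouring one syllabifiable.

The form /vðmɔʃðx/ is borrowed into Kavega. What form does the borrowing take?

Under (C)(C)V(C), the unsyllabifiable consonants are /v/, /ð/, /x/ (at most one coda consonant is licensed; onsets may contain at most 2 consonants).
Inserting the epenthetic vowel yields /v/ → /vɔ/, /ð/ → /ðɔ/, /x/ → /xɔ/.

vɔðmɔʃðɔxɔ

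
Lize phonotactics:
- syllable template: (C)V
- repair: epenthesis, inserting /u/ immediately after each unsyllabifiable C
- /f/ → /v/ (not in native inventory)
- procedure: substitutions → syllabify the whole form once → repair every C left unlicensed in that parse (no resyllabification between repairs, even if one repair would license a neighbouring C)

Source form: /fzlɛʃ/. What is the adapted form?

Substitution: /f/ → /v/, giving /vzlɛʃ/.
Under (C)V, the unsyllabifiable consonants are /v/, /z/, /ʃ/ (no codas are permitted; onsets are limited to one consonant).
Each unlicensed consonant becomes the onset of a new syllable: /v/ → /vu/, /z/ → /zu/, /ʃ/ → /ʃu/.

vuzulɛʃu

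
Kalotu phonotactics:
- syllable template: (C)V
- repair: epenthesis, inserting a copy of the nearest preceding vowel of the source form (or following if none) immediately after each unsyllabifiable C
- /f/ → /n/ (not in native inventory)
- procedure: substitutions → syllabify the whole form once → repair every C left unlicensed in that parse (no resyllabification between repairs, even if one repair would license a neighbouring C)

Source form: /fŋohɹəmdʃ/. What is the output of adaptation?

Substitution: /f/ → /n/, giving /nŋohɹəmdʃ/.
Under (C)V, the unsyllabifiable consonants are /n/, /h/, /m/, /d/, /ʃ/ (no codas are permitted; onsets are limited to one consonant).
Epenthesis after each stranded consonant: /n/ → /no/, /h/ → /ho/, /m/ → /mə/, /d/ → /də/, /ʃ/ → /ʃə/.

noŋohoɹəmədəʃə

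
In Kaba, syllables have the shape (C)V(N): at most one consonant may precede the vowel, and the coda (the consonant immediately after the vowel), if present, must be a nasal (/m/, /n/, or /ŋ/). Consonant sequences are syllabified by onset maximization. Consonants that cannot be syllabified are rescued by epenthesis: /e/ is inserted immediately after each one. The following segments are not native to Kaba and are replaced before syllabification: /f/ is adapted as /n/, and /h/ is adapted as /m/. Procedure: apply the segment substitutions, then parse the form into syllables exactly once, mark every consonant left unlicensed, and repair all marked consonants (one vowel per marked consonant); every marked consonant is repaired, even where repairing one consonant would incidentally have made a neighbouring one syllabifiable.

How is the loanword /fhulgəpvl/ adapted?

Substitution: /f/ → /n/, /h/ → /m/, giving /nmulgəpvl/.
Syllabifying with onset maximization leaves /n/, /l/, /p/, /v/, /l/ stranded (only a nasal (/m/, /n/, or /ŋ/) is licensed in coda position; onsets are limited to one consonant).
Epenthesis after each stranded consonant: /n/ → /ne/, /l/ → /le/, /p/ → /pe/, /v/ → /ve/, /l/ → /le/.

nemulegəpevele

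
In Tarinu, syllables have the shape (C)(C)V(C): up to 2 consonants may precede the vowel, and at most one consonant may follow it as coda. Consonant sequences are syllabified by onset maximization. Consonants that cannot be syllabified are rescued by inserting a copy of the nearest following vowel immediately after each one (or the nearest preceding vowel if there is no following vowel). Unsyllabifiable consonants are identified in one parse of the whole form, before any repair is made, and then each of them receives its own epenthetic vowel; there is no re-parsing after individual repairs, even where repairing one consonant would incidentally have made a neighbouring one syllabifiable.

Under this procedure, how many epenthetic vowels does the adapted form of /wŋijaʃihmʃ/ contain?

2

The unsyllabifiable consonants are /m/, /ʃ/; each receives one epenthetic vowel.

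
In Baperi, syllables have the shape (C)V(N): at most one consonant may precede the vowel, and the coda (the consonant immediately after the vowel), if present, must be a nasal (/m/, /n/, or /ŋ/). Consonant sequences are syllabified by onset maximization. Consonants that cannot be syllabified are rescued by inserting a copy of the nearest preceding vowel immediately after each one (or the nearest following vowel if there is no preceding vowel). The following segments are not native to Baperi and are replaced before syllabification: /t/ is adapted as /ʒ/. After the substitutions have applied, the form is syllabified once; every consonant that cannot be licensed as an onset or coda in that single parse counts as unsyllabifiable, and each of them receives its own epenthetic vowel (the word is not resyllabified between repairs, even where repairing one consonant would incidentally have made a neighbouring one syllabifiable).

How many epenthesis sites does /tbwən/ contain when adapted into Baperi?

After substitution the input is /ʒbwən/.
The unsyllabifiable consonants are /ʒ/, /b/; each receives one epenthetic vowel.

2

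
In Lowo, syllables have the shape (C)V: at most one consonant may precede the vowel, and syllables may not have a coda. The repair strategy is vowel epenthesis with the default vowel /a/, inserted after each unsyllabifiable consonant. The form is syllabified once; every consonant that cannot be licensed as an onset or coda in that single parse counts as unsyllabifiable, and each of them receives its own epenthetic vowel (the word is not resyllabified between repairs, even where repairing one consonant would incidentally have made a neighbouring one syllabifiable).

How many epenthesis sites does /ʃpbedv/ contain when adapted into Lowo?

4

The unsyllabifiable consonants are /ʃ/, /p/, /d/, /v/; each receives one epenthetic vowel.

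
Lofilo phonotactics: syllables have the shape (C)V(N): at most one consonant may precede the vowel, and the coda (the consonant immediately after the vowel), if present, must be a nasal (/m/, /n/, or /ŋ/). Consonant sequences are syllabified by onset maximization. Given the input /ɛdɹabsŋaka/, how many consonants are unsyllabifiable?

3

Under (C)V(N), the unsyllabifiable consonants are /d/, /b/, /s/ (only a nasal (/m/, /n/, or /ŋ/) is licensed in coda position; onsets are limited to one consonant).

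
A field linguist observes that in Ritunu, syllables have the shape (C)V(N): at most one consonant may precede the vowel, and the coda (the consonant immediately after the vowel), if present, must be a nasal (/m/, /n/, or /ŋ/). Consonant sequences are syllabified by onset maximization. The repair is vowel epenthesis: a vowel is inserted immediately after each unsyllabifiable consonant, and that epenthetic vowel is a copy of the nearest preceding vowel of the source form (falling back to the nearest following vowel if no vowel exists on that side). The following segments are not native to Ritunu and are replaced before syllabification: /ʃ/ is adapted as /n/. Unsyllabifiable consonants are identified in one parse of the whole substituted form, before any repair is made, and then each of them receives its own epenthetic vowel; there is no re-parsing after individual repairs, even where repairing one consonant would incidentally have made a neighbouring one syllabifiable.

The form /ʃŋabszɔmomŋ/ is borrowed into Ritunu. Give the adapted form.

naŋabasazɔmomŋo

Substitution: /ʃ/ → /n/, giving /nŋabszɔmomŋ/.
Syllabifying with onset maximization leaves /n/, /b/, /s/, /ŋ/ stranded (only a nasal (/m/, /n/, or /ŋ/) is licensed in coda position; onsets are limited to one consonant).
Epenthesis after each stranded consonant: /n/ → /na/, /b/ → /ba/, /s/ → /sa/, /ŋ/ → /ŋo/.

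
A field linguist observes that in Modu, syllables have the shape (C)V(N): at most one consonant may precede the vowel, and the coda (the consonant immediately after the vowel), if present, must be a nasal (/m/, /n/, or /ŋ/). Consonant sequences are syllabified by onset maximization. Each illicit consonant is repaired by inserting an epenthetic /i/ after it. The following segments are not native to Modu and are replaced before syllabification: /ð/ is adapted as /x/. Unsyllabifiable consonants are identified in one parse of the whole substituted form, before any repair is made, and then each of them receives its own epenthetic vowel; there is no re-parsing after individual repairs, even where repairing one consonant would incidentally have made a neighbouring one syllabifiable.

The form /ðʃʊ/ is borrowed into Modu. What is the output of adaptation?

xiʃʊ

Substitution: /ð/ → /x/, giving /xʃʊ/.
The consonants /x/ cannot be parsed into a legal (C)V(N) syllable (only a nasal (/m/, /n/, or /ŋ/) is licensed in coda position; onsets are limited to one consonant).
Epenthesis after each stranded consonant: /x/ → /xi/.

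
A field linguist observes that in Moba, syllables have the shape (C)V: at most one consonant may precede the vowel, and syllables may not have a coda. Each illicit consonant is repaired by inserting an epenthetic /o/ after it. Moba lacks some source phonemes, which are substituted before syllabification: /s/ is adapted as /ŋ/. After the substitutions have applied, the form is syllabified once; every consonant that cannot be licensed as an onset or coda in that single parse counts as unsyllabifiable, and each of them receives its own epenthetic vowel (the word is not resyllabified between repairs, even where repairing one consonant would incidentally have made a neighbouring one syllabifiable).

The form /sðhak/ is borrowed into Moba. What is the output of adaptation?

Substitution: /s/ → /ŋ/, giving /ŋðhak/.
Under (C)V, the unsyllabifiable consonants are /ŋ/, /ð/, /k/ (no codas are permitted; onsets are limited to one consonant).
Epenthesis after each stranded consonant: /ŋ/ → /ŋo/, /ð/ → /ðo/, /k/ → /ko/.

ŋoðohako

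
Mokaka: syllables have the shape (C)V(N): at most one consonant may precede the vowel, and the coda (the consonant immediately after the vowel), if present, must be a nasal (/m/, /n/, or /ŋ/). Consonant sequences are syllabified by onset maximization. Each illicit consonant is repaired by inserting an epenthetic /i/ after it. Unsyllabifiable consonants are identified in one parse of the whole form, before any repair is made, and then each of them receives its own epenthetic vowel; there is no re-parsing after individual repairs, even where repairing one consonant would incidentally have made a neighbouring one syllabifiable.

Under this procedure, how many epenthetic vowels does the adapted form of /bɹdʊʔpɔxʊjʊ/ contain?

The unsyllabifiable consonants are /b/, /ɹ/, /ʔ/; each receives one epenthetic vowel.

3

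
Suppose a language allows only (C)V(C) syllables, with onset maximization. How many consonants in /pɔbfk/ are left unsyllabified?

The consonants /f/, /k/ cannot be parsed into a legal (C)V(C) syllable (at most one coda consonant is licensed; onsets are limited to one consonant).

2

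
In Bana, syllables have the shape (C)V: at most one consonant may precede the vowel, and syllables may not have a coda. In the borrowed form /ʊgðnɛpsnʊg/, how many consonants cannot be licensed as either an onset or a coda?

Under (C)V, the unsyllabifiable consonants are /g/, /ð/, /p/, /s/, /g/ (no codas are permitted; onsets are limited to one consonant).

5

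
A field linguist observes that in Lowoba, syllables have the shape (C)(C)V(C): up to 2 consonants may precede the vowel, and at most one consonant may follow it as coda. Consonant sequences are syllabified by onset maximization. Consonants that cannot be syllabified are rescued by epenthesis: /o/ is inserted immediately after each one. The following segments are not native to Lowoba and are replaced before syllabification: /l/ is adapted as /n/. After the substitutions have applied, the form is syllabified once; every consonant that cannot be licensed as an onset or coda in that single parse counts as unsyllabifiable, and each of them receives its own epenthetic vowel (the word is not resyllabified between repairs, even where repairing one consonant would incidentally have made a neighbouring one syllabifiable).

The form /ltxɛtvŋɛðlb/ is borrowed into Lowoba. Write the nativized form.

notxɛtvŋɛðnobo

Substitution: /l/ → /n/, giving /ntxɛtvŋɛðnb/.
The consonants /n/, /n/, /b/ cannot be parsed into a legal (C)(C)V(C) syllable (at most one coda consonant is licensed; onsets may contain at most 2 consonants).
Inserting the epenthetic vowel yields /n/ → /no/, /n/ → /no/, /b/ → /bo/.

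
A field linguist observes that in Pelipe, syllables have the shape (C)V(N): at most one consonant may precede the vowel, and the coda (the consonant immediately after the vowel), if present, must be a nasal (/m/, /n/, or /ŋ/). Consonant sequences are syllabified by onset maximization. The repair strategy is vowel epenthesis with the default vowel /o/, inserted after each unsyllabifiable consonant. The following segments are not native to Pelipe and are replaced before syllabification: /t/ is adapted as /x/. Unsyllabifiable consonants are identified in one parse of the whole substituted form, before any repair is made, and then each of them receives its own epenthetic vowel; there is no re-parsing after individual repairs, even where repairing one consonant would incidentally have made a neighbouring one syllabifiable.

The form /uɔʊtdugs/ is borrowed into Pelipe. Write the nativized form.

uɔʊxodugoso

Substitution: /t/ → /x/, giving /uɔʊxdugs/.
The consonants /x/, /g/, /s/ cannot be parsed into a legal (C)V(N) syllable (only a nasal (/m/, /n/, or /ŋ/) is licensed in coda position; onsets are limited to one consonant).
Epenthesis after each stranded consonant: /x/ → /xo/, /g/ → /go/, /s/ → /so/.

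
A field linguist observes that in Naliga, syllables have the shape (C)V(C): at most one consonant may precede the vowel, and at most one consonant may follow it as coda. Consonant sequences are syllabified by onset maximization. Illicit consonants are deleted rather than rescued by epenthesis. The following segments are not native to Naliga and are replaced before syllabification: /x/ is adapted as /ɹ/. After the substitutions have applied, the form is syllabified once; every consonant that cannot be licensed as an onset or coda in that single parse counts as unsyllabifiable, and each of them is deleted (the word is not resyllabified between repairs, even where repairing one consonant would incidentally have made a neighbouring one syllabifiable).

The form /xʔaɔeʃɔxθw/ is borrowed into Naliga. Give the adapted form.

Substitution: /x/ → /ɹ/, giving /ɹʔaɔeʃɔɹθw/.
The consonants /ɹ/, /θ/, /w/ cannot be parsed into a legal (C)V(C) syllable (at most one coda consonant is licensed; onsets are limited to one consonant).
Deletion applies to /ɹ/, /θ/, /w/.

ʔaɔeʃɔɹ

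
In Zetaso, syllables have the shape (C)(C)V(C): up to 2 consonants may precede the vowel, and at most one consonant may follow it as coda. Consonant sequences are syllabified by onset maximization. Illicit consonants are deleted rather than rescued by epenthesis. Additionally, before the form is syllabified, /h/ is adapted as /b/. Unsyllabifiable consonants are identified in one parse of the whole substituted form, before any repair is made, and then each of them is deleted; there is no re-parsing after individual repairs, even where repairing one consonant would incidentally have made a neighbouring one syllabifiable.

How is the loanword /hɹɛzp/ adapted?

bɹɛz

Substitution: /h/ → /b/, giving /bɹɛzp/.
Syllabifying with onset maximization leaves /p/ stranded (at most one coda consonant is licensed; onsets may contain at most 2 consonants).
Deletion applies to /p/.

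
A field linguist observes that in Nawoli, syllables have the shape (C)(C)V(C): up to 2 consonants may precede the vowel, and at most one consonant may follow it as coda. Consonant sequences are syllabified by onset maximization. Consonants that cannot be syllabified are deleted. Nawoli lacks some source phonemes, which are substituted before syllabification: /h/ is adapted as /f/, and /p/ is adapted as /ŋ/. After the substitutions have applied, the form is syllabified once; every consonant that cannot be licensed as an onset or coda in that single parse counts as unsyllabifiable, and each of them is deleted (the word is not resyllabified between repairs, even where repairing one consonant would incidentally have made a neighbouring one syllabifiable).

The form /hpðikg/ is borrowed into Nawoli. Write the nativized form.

ŋðik

Substitution: /h/ → /f/, /p/ → /ŋ/, giving /fŋðikg/.
The consonants /f/, /g/ cannot be parsed into a legal (C)(C)V(C) syllable (at most one coda consonant is licensed; onsets may contain at most 2 consonants).
Deletion applies to /f/, /g/.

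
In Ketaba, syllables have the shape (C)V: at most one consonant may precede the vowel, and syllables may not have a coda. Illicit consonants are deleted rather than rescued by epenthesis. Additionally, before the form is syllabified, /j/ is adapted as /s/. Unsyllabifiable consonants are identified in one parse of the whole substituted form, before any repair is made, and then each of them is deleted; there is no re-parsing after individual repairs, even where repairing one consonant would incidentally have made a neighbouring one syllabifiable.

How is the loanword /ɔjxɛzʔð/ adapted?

Substitution: /j/ → /s/, giving /ɔsxɛzʔð/.
The consonants /s/, /z/, /ʔ/, /ð/ cannot be parsed into a legal (C)V syllable (no codas are permitted; onsets are limited to one consonant).
Deleting the stranded consonants removes /s/, /z/, /ʔ/, /ð/.

ɔxɛ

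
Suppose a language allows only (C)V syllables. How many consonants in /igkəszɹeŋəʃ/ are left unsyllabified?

4

Under (C)V, the unsyllabifiable consonants are /g/, /s/, /z/, /ʃ/ (no codas are permitted; onsets are limited to one consonant).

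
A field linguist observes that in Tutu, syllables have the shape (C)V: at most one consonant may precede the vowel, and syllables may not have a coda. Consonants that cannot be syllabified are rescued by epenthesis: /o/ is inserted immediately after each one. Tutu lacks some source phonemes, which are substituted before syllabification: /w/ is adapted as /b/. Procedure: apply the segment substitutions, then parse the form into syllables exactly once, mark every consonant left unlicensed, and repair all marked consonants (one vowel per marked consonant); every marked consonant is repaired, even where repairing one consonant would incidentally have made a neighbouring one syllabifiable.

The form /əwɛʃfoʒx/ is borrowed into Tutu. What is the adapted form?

əbɛʃofoʒoxo

Substitution: /w/ → /b/, giving /əbɛʃfoʒx/.
The consonants /ʃ/, /ʒ/, /x/ cannot be parsed into a legal (C)V syllable (no codas are permitted; onsets are limited to one consonant).
Inserting the epenthetic vowel yields /ʃ/ → /ʃo/, /ʒ/ → /ʒo/, /x/ → /xo/.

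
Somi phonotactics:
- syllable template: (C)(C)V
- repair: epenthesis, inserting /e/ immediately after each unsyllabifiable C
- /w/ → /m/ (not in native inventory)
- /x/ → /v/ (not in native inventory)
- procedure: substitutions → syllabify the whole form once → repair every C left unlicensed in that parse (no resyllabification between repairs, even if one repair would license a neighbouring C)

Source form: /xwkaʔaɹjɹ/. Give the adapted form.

Substitution: /x/ → /v/, /w/ → /m/, giving /vmkaʔaɹjɹ/.
The consonants /v/, /ɹ/, /j/, /ɹ/ cannot be parsed into a legal (C)(C)V syllable (no codas are permitted; onsets may contain at most 2 consonants).
Inserting the epenthetic vowel yields /v/ → /ve/, /ɹ/ → /ɹe/, /j/ → /je/, /ɹ/ → /ɹe/.

vemkaʔaɹejeɹe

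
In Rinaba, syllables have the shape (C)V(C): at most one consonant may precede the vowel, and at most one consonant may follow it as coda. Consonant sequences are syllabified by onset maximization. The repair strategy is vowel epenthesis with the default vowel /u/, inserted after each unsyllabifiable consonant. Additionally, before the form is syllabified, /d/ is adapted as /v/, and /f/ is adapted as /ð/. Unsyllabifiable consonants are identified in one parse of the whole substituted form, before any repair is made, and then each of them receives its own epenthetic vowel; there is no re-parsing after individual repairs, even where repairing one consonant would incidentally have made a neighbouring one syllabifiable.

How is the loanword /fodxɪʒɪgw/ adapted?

ðovxɪʒɪgwu

Substitution: /f/ → /ð/, /d/ → /v/, giving /ðovxɪʒɪgw/.
The consonants /w/ cannot be parsed into a legal (C)V(C) syllable (at most one coda consonant is licensed; onsets are limited to one consonant).
Epenthesis after each stranded consonant: /w/ → /wu/.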